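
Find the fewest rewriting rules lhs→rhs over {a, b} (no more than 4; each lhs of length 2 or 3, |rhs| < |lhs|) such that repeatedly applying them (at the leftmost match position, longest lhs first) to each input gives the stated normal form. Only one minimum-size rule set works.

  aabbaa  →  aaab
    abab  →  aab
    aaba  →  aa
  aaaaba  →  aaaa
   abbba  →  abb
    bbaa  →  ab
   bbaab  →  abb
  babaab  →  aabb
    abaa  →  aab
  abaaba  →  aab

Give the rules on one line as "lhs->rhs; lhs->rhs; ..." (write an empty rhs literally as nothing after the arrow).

  | aabbaa => aabab => aaab
  | abab => aab
  | aaba => aa
  | aaaaba => aaaa

ba->; baa->ab; bab->ab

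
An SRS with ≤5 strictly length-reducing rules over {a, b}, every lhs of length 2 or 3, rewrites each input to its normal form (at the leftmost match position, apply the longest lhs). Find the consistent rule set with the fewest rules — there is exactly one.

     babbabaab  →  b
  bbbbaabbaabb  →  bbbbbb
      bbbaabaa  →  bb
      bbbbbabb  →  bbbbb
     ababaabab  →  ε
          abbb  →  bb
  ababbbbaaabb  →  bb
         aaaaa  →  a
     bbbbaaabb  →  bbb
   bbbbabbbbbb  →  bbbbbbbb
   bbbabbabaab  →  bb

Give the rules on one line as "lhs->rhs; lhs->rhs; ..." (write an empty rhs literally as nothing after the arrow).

  | babbabaab => babaab => aab => b
  | bbbbaabbaabb => bbbbbaabb => bbbbbb
  | bbbaabaa => bbbaa => bb
  | bbbbbabb => bbbbb

aa->; ab->; baa->; bab->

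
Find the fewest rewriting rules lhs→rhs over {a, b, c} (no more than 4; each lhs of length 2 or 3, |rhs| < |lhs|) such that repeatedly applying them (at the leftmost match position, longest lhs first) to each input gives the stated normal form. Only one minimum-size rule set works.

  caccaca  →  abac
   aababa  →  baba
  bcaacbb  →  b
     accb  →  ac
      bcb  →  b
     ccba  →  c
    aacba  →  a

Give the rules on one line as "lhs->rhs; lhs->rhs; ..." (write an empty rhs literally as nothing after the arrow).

aa->; ca->c; cb->; ccc->ab

  | caccaca => cccaca => abaca => abac
  | aababa => baba
  | bcaacbb => bcacbb => bccbb => bcb => b
  | accb => ac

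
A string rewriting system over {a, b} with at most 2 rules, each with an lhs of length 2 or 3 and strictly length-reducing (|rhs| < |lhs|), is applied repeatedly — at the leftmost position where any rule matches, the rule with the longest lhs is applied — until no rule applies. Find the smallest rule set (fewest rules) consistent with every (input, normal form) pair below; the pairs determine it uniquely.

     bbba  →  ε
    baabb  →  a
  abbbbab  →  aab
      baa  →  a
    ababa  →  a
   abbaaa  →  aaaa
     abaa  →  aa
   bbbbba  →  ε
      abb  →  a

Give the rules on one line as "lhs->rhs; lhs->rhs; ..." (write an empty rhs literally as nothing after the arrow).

  | bbba => ba => ε
  | baabb => abb => a
  | abbbbab => abbab => aab
  | baa => a

ba->; bb->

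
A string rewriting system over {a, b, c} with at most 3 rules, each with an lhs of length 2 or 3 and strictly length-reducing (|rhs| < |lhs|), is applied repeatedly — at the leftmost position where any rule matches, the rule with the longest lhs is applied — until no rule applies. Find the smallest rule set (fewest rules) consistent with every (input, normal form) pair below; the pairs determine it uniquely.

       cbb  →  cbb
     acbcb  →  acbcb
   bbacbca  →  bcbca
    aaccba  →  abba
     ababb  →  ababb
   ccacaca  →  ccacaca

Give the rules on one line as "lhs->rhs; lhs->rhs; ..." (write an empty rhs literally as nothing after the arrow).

acc->b; bac->c

  | cbb
  | acbcb
  | bbacbca => bcbca
  | aaccba => abba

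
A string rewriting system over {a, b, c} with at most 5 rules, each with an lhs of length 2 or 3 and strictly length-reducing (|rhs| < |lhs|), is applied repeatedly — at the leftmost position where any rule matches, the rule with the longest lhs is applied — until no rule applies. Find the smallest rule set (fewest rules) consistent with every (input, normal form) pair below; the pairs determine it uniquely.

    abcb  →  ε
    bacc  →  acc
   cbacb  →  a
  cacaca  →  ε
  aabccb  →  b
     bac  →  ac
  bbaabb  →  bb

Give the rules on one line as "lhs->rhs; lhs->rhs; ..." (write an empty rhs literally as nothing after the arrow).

  | abcb => aba => aa => ε
  | bacc => acc
  | cbacb => aacb => cb => a
  | cacaca => caca => ca => ε

aa->; ba->a; ca->; cb->a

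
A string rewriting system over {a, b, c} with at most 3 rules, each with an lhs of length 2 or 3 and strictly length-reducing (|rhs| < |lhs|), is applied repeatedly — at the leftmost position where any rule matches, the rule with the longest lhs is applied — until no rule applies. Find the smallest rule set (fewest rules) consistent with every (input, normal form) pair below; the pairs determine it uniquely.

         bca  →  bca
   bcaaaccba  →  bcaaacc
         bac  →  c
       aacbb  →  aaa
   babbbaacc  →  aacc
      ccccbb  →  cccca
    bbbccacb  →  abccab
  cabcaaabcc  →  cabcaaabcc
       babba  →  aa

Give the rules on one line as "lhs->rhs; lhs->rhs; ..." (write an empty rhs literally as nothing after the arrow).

acb->ab; ba->; bb->a

  | bca
  | bcaaaccba => bcaaacc
  | bac => c
  | aacbb => aabb => aaa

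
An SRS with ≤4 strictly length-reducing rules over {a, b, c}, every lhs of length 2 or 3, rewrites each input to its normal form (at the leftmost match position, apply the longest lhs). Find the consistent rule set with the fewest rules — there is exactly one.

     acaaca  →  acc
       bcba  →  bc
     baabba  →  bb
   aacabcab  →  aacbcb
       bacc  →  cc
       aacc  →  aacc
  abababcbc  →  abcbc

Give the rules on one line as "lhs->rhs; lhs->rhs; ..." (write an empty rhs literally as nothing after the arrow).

ba->; baa->b; ca->c

  | acaaca => acaca => acca => acc
  | bcba => bc
  | baabba => bbba => bb
  | aacabcab => aacbcab => aacbcb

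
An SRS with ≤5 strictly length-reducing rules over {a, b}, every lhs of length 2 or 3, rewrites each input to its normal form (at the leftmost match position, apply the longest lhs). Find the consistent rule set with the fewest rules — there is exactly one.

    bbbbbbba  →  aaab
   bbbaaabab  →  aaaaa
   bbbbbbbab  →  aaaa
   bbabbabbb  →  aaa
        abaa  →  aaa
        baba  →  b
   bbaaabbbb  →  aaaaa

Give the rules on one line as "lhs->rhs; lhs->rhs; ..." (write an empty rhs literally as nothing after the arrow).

  | bbbbbbba => abbbbba => aabbba => aaaba => aaab
  | bbbaaabab => abaaabab => aaaabab => aaaabb => aaaaa
  | bbbbbbbab => abbbbbab => aabbbab => aaabab => aaabb => aaaa
  | bbabbabbb => babbabbb => bbbabbb => ababbb => abbbb => aabb => aaa

ba->b; baa->aa; bb->a; bba->ba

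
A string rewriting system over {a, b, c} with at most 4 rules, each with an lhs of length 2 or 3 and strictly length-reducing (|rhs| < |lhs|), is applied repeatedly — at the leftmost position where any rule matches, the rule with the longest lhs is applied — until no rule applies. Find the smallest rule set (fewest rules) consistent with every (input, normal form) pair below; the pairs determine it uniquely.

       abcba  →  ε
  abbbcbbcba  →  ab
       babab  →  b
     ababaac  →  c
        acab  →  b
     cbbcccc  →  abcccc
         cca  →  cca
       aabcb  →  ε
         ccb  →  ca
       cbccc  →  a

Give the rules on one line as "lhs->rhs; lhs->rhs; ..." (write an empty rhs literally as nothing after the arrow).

aa->; ac->a; ba->; cb->a

  | abcba => abaa => aa => ε
  | abbbcbbcba => abbbabcba => abbbcba => abbbaa => abba => ab
  | babab => bab => b
  | ababaac => abaac => aac => c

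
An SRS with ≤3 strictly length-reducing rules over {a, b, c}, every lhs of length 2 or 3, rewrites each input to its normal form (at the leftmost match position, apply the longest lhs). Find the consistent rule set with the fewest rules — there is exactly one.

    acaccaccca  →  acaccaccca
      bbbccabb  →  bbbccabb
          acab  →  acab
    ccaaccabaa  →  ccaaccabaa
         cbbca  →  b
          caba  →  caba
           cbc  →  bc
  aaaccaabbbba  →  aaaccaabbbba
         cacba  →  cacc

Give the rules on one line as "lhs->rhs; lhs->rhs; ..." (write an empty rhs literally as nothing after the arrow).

bca->; cb->b; cba->cc

  | acaccaccca
  | bbbccabb
  | acab
  | ccaaccabaa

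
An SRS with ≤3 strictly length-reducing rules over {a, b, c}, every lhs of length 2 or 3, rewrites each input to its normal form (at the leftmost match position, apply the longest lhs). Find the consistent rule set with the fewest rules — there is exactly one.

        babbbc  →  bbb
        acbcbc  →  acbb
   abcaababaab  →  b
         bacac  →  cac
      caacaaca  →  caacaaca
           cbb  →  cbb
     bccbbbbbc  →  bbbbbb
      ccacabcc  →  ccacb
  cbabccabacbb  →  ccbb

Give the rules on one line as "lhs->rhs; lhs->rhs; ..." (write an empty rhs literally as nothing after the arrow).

  | babbbc => bbbc => bbb
  | acbcbc => acbbc => acbb
  | abcaababaab => bcaababaab => baababaab => ababaab => babaab => baab => ab => b
  | bacac => cac

ab->b; ba->; bc->b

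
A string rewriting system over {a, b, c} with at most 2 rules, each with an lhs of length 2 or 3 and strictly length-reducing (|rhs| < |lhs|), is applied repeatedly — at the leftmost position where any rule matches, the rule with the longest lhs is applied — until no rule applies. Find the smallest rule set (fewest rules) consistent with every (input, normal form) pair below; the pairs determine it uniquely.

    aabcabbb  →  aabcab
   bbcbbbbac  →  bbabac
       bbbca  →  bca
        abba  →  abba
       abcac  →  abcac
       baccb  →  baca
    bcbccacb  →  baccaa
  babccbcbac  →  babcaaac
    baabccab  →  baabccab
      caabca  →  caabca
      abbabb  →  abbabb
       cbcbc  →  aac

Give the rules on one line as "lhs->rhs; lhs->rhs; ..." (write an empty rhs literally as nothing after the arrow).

  | aabcabbb => aabcab
  | bbcbbbbac => bbabbbac => bbabac
  | bbbca => bca
  | abba

bbb->b; cb->a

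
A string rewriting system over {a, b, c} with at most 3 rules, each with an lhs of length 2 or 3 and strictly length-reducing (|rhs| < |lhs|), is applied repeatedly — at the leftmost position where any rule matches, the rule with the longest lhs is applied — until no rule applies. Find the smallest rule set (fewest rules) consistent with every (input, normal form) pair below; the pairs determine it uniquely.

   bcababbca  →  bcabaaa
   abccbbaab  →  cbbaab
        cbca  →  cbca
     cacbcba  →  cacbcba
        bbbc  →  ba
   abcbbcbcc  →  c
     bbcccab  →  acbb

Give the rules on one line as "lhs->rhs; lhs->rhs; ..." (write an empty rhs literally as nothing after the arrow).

  | bcababbca => bcabaaa
  | abccbbaab => cbbaab
  | cbca
  | cacbcba

abc->; bbc->a; cca->cb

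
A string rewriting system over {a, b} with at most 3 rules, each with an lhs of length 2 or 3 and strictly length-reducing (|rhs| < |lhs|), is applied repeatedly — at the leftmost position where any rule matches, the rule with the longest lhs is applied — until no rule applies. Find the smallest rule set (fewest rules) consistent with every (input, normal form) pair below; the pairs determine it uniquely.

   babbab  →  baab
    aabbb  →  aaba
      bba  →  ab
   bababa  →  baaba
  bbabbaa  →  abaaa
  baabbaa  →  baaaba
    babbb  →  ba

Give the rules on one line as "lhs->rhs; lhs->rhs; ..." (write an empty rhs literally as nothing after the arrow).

  | babbab => babab => baab
  | aabbb => aaba
  | bba => ab
  | bababa => baaba

bab->ba; bba->ab; bbb->ba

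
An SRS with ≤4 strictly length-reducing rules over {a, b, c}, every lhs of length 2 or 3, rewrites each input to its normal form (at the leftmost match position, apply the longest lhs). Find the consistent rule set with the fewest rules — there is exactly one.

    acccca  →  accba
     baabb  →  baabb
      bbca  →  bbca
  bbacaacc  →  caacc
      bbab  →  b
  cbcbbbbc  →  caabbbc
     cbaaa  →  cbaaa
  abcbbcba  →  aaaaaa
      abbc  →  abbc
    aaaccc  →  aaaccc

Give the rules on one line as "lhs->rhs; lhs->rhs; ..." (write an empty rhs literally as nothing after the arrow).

  | acccca => accba
  | baabb
  | bbca
  | bbacaacc => caacc

bba->; bcb->aa; cca->ba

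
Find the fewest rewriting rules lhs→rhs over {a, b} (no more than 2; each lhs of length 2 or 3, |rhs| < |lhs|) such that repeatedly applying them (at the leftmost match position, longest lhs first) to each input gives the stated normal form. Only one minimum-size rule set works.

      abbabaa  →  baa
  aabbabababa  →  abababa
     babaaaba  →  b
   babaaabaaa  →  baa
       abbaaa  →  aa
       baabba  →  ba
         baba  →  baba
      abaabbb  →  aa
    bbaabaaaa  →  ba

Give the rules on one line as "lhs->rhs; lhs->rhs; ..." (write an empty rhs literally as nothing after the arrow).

aaa->; bb->a

  | abbabaa => aaabaa => baa
  | aabbabababa => aaaabababa => abababa
  | babaaaba => babba => baaa => b
  | babaaabaaa => babbaaa => baaaaa => baa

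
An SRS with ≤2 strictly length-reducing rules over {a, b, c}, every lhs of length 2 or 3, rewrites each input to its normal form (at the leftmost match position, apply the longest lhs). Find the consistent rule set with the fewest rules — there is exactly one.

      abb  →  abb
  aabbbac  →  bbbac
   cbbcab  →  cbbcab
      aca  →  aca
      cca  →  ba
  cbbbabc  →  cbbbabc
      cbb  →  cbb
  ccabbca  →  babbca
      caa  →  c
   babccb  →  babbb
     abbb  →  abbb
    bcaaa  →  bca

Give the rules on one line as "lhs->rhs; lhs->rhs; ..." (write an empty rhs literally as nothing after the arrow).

  | abb
  | aabbbac => bbbac
  | cbbcab
  | aca

aa->; cc->b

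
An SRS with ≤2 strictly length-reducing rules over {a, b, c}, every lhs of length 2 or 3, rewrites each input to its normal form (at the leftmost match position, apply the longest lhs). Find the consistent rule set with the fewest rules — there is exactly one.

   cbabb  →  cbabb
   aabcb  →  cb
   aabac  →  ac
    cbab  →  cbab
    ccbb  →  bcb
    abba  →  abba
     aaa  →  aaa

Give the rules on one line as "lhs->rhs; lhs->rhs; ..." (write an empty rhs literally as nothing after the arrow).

  | cbabb
  | aabcb => cb
  | aabac => ac
  | cbab

aab->; ccb->bc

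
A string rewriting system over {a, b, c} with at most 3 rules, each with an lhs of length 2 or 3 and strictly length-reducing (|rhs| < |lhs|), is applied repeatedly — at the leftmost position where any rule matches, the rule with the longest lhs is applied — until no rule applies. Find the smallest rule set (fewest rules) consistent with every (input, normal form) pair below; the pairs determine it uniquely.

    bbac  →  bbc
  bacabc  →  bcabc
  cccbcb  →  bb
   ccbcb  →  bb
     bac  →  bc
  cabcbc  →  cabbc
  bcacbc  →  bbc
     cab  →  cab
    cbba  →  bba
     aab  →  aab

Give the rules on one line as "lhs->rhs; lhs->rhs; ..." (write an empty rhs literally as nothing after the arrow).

ac->c; cb->b

  | bbac => bbc
  | bacabc => bcabc
  | cccbcb => ccbcb => cbcb => bcb => bb
  | ccbcb => cbcb => bcb => bb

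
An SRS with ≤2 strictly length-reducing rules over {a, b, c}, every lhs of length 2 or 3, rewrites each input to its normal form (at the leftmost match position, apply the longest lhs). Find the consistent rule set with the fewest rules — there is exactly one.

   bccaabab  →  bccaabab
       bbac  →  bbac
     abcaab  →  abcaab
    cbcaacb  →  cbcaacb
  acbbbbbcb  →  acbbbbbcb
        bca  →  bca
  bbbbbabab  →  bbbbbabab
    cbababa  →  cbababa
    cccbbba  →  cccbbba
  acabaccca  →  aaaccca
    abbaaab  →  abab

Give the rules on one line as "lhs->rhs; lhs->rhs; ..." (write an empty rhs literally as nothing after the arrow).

  | bccaabab
  | bbac
  | abcaab
  | cbcaacb

baa->; cab->a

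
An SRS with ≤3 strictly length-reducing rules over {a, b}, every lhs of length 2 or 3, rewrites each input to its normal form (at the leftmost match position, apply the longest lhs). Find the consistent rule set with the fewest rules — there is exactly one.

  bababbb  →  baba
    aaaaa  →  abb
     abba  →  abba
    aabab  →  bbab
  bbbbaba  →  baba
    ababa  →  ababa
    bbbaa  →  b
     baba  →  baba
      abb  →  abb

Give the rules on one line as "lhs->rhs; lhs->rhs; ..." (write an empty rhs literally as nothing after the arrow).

aa->b; aaa->ab; bbb->

  | bababbb => baba
  | aaaaa => abaa => abb
  | abba
  | aabab => bbab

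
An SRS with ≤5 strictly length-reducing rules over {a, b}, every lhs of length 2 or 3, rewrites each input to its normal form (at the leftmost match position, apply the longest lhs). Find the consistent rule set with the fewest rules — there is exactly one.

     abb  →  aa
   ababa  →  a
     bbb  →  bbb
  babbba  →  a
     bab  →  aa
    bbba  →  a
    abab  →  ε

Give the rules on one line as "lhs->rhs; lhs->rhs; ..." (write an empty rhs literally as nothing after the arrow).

  | abb => aa
  | ababa => aaaa => a
  | bbb
  | babbba => aabba => aaaa => a

aaa->; abb->aa; ba->a; bab->aa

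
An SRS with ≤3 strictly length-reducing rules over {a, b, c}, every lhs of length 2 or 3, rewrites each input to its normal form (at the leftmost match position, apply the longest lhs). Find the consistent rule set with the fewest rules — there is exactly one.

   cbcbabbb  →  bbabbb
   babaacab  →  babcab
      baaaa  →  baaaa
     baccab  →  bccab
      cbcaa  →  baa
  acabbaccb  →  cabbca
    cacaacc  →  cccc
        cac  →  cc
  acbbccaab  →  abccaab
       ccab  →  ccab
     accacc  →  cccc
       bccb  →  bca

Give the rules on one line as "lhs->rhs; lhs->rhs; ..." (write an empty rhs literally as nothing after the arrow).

  | cbcbabbb => bbabbb
  | babaacab => babacab => babcab
  | baaaa
  | baccab => bccab

ac->c; cb->a; cbc->b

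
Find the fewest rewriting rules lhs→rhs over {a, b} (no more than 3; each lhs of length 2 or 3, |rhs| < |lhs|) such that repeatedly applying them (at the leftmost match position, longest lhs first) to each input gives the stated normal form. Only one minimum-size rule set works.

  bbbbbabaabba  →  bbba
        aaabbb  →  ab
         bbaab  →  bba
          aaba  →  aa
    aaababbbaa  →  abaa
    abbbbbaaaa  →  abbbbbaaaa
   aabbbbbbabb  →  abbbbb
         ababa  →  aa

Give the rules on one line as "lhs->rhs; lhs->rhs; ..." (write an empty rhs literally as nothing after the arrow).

  | bbbbbabaabba => bbbbaabba => bbbbaba => bbba
  | aaabbb => aabb => ab
  | bbaab => bba
  | aaba => aa

aab->a; bab->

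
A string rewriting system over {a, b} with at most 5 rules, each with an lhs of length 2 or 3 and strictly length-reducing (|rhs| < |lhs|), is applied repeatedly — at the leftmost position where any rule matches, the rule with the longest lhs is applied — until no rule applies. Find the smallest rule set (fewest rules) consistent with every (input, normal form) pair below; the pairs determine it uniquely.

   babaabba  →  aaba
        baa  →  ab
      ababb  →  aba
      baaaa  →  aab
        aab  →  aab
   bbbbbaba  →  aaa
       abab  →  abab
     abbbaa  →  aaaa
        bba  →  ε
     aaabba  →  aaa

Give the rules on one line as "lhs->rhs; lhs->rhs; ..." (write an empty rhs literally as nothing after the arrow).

baa->ab; bb->; bba->bb; bbb->a

  | babaabba => baabbba => abbbba => aaba
  | baa => ab
  | ababb => aba
  | baaaa => abaa => aab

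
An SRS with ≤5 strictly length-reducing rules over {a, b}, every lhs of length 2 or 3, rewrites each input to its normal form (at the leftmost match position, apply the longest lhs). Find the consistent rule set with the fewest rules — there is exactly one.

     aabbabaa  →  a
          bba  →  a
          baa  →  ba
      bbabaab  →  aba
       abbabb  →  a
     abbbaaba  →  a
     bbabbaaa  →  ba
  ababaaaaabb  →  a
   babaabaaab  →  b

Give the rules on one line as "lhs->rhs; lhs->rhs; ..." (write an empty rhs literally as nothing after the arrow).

aa->a; aaa->b; aab->aa; bb->

  | aabbabaa => aababaa => aaabaa => bbaa => aa => a
  | bba => a
  | baa => ba
  | bbabaab => abaab => abaa => aba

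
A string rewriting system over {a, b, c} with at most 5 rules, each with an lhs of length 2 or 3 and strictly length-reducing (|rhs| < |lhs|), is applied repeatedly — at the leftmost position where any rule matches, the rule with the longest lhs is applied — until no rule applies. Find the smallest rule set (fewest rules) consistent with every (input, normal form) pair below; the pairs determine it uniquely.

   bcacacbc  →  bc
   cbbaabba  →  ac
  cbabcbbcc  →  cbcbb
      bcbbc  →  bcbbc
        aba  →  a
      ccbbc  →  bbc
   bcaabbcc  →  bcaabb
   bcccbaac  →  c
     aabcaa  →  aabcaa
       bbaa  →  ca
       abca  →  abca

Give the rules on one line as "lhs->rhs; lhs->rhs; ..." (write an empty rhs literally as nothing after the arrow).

ba->; bba->c; cac->ba; cc->

  | bcacacbc => bbaacbc => cacbc => babc => bc
  | cbbaabba => ccabba => abba => ac
  | cbabcbbcc => cbcbbcc => cbcbb
  | bcbbc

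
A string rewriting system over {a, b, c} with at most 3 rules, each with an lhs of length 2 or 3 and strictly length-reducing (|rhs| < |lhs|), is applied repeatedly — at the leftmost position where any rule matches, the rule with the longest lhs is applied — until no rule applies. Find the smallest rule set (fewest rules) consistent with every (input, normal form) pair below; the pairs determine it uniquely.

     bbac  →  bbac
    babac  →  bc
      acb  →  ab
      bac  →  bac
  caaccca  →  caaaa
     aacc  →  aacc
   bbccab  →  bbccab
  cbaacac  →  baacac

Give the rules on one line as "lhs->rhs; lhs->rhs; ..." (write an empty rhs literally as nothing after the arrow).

  | bbac
  | babac => bc
  | acb => ab
  | bac

aba->; cb->b; ccc->a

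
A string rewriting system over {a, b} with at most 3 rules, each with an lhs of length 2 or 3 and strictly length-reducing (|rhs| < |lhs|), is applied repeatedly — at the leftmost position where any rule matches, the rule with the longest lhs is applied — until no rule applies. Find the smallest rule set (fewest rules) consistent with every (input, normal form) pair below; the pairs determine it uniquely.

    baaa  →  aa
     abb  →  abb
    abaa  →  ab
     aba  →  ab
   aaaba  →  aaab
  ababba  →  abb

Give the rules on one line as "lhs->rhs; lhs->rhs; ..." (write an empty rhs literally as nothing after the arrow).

  | baaa => aa
  | abb
  | abaa => aba => ab
  | aba => ab

aba->ab; ba->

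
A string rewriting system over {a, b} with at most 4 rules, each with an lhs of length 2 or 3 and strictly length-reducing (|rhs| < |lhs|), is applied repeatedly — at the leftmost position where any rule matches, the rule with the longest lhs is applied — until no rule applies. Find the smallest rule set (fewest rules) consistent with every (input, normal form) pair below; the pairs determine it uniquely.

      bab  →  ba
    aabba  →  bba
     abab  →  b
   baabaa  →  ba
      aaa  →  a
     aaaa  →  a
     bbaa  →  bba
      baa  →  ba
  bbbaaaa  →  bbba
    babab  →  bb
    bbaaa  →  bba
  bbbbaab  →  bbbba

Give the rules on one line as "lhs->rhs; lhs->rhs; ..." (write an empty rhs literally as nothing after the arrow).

aa->a; ab->a; aba->; abb->bb

  | bab => ba
  | aabba => abba => bba
  | abab => b
  | baabaa => babaa => ba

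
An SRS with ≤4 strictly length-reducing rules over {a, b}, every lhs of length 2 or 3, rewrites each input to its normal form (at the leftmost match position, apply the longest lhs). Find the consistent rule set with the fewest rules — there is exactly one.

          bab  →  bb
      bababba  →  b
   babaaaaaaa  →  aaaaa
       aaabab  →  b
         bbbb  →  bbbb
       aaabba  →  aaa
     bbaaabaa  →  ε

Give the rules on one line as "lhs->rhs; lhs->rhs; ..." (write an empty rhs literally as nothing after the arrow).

ab->b; aba->a; abb->ba; baa->

  | bab => bb
  | bababba => babba => bbaa => b
  | babaaaaaaa => baaaaaaa => aaaaa
  | aaabab => aaab => aab => ab => b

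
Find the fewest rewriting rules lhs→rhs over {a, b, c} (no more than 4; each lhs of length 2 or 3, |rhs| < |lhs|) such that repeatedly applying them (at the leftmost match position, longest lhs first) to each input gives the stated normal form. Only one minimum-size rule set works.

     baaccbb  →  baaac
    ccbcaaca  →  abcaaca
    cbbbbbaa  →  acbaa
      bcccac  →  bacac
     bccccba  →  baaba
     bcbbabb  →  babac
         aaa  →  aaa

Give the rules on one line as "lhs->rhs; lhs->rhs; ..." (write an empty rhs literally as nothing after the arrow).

  | baaccbb => baaabb => baaac
  | ccbcaaca => abcaaca
  | cbbbbbaa => ccbbbaa => abbbaa => acbaa
  | bcccac => bacac

bb->c; bcb->ba; cc->a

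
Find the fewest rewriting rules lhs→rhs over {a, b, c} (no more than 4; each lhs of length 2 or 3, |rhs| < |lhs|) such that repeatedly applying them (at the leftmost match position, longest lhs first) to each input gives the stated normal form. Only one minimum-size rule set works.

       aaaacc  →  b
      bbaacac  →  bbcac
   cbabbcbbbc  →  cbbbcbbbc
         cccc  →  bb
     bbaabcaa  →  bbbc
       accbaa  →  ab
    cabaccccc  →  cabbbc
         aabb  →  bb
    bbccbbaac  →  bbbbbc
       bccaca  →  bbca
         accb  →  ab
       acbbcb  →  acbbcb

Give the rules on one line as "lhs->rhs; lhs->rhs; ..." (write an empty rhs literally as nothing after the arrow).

aa->; acc->a; ba->b; cc->b

  | aaaacc => aacc => cc => b
  | bbaacac => bbacac => bbcac
  | cbabbcbbbc => cbbbcbbbc
  | cccc => bcc => bb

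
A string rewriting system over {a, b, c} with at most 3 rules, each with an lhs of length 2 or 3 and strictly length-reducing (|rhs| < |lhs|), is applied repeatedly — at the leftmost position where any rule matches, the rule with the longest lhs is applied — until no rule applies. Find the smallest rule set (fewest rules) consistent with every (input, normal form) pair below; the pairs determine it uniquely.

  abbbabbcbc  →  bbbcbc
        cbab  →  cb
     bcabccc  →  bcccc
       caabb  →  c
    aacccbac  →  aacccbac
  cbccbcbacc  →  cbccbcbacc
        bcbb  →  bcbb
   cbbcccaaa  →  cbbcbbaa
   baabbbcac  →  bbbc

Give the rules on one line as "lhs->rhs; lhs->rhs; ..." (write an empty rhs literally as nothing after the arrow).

ab->; cac->bc; cca->bb

  | abbbabbcbc => bbabbcbc => bbbcbc
  | cbab => cb
  | bcabccc => bcccc
  | caabb => cab => c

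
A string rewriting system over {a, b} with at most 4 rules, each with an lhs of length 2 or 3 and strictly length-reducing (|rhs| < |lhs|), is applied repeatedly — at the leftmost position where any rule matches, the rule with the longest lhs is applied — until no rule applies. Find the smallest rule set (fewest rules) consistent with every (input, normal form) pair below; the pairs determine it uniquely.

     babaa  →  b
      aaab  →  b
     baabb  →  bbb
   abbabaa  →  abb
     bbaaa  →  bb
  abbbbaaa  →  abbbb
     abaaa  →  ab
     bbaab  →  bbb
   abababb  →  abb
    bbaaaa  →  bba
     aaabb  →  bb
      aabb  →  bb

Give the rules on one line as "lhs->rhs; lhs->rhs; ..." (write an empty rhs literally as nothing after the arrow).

  | babaa => baa => b
  | aaab => b
  | baabb => bbb
  | abbabaa => abbaa => abb

aa->; aaa->; bab->b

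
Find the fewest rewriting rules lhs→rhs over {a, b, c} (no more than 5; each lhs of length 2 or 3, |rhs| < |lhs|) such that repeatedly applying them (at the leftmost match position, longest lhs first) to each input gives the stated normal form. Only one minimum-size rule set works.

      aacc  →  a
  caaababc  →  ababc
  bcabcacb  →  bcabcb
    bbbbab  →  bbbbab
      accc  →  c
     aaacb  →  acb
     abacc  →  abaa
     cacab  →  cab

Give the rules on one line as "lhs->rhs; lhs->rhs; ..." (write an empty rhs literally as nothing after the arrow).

aac->c; caa->; cac->c; cc->a

  | aacc => cc => a
  | caaababc => ababc
  | bcabcacb => bcabcb
  | bbbbab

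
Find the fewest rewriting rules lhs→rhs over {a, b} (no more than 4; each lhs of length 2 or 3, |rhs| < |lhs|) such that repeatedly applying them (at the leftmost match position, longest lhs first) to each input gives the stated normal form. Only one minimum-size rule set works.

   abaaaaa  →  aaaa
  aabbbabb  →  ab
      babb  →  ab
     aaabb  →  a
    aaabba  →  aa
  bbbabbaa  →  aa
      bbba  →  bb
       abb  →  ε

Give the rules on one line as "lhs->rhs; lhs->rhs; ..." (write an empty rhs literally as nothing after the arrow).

  | abaaaaa => aaaa
  | aabbbabb => abababb => babb => ab
  | babb => ab
  | aaabb => aaba => a

aba->; abb->ba; ba->; bab->a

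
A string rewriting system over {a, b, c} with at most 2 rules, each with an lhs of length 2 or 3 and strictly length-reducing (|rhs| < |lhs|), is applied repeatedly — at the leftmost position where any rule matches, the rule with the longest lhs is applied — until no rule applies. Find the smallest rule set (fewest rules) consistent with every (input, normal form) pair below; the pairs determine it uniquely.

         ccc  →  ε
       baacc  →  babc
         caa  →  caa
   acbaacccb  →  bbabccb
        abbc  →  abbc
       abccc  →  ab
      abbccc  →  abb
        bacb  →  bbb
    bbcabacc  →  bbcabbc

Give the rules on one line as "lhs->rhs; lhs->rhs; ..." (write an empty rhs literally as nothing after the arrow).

ac->b; ccc->

  | ccc => ε
  | baacc => babc
  | caa
  | acbaacccb => bbaacccb => bbabccb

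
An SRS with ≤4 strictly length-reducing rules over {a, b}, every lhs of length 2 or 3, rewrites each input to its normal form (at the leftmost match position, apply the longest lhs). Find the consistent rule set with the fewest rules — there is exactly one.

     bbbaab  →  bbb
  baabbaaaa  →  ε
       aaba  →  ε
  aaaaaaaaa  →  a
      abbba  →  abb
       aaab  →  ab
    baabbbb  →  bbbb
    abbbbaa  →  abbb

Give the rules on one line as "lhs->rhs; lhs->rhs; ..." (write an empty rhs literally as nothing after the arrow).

aa->; ba->; baa->

  | bbbaab => bbb
  | baabbaaaa => bbaaaa => baa => ε
  | aaba => ba => ε
  | aaaaaaaaa => aaaaaaa => aaaaa => aaa => a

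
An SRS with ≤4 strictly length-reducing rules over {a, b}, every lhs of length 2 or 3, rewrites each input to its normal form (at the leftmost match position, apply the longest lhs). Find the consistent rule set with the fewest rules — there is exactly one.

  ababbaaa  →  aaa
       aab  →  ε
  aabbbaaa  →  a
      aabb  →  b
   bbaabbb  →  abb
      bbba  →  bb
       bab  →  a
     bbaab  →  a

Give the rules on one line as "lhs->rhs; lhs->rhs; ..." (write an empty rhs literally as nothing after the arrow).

aab->; ba->; bab->a

  | ababbaaa => aabaaa => aaa
  | aab => ε
  | aabbbaaa => bbaaa => baa => a
  | aabb => b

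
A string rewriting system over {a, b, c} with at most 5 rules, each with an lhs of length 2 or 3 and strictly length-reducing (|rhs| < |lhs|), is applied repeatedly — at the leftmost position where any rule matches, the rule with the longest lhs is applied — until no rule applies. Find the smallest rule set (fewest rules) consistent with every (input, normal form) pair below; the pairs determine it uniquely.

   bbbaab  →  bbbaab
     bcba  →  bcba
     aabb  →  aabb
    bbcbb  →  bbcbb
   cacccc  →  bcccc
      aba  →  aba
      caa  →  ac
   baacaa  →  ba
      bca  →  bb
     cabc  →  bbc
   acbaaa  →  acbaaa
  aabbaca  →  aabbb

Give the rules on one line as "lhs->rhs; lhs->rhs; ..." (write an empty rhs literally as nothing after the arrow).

  | bbbaab
  | bcba
  | aabb
  | bbcbb

aca->b; bab->b; ca->b; caa->ac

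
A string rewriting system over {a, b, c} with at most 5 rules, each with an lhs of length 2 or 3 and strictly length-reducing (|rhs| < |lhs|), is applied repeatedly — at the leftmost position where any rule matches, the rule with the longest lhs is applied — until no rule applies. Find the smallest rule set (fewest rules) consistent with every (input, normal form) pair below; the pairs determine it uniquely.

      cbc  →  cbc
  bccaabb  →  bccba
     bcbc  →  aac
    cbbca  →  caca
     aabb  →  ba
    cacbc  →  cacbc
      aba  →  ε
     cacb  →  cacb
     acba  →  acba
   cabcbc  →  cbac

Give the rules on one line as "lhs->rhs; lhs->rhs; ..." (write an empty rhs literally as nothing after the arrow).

  | cbc
  | bccaabb => bccaaa => bccba
  | bcbc => aac
  | cbbca => caca

aaa->ba; aba->; bb->a; bcb->aa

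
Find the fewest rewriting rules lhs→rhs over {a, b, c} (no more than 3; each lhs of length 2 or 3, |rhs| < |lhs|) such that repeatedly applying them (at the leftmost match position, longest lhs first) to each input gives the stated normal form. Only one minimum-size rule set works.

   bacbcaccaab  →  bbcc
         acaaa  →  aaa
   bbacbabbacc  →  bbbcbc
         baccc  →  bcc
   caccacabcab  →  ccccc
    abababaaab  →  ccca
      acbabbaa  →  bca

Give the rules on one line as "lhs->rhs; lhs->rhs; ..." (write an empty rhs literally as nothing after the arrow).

  | bacbcaccaab => bbcaccaab => bbccaab => bbccac => bbcc
  | acaaa => aaa
  | bbacbabbacc => bbbabbacc => bbbcbacc => bbbcbc
  | baccc => bcc

ab->c; ac->; baa->a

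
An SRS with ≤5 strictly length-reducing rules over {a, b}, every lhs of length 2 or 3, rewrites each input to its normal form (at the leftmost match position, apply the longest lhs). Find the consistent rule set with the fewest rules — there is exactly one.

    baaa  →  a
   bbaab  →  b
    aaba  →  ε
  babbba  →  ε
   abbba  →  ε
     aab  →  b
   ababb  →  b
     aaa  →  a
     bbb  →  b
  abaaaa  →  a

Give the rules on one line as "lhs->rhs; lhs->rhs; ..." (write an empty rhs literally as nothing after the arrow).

  | baaa => aa => a
  | bbaab => baab => ab => b
  | aaba => aba => ba => ε
  | babbba => bbba => bba => ba => ε

aa->a; ab->b; ba->; bb->b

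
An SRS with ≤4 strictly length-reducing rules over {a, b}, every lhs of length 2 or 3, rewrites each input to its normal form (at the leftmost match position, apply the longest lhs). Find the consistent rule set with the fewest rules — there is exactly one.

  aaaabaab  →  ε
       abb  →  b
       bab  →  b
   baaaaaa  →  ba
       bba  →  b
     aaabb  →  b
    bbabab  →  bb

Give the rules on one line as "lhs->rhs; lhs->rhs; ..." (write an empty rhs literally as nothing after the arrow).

  | aaaabaab => aaabaab => aabaab => abaab => aab => ab => ε
  | abb => b
  | bab => b
  | baaaaaa => baaaaa => baaaa => baaa => baa => ba

aa->a; ab->; bba->b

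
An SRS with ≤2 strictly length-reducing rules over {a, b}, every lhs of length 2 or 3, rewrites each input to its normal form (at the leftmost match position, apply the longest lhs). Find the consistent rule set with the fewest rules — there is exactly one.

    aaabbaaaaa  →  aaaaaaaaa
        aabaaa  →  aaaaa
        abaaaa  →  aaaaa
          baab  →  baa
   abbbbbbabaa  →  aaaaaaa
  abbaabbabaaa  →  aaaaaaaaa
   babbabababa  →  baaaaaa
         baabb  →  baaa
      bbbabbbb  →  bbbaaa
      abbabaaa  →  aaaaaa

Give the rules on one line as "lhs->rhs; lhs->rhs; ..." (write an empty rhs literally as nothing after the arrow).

  | aaabbaaaaa => aaaaaaaaa
  | aabaaa => aaaaa
  | abaaaa => aaaaa
  | baab => baa

ab->a; abb->aa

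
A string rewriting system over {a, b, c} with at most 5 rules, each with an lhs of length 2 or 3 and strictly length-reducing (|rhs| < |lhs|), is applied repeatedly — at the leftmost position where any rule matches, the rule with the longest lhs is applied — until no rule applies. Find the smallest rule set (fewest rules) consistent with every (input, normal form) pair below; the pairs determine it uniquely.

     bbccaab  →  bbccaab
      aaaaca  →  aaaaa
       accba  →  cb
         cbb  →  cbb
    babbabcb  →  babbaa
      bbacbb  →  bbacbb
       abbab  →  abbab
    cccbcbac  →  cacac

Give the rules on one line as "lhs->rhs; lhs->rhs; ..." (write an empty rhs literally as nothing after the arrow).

aac->aa; aba->cb; bcb->ac; ccb->b

  | bbccaab
  | aaaaca => aaaaa
  | accba => aba => cb
  | cbb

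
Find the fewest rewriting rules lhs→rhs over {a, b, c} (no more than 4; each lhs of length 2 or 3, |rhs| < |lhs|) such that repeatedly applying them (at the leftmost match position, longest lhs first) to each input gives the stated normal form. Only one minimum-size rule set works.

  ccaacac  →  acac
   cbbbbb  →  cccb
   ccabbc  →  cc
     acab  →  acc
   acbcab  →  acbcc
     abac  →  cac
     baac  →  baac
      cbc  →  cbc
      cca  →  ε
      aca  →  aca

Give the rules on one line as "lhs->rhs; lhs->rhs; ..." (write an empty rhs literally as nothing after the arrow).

ab->c; bb->c; cca->

  | ccaacac => acac
  | cbbbbb => ccbbb => cccb
  | ccabbc => bbc => cc
  | acab => acc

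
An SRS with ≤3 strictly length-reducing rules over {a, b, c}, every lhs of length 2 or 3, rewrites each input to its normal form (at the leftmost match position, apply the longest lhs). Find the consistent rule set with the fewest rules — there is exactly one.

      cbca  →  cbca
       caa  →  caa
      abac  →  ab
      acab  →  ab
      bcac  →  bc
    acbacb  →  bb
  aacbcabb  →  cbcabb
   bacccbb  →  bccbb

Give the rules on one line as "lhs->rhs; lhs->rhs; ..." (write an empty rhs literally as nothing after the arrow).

aac->c; ac->

  | cbca
  | caa
  | abac => ab
  | acab => ab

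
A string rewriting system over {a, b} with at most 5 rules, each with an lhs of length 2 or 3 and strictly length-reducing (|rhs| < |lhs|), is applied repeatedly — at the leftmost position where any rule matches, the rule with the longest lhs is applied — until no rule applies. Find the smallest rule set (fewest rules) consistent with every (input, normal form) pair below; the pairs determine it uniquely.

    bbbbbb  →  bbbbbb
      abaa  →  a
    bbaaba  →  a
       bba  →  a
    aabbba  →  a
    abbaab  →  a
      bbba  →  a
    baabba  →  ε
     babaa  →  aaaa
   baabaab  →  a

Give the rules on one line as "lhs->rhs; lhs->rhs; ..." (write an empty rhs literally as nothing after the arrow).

  | bbbbbb
  | abaa => a
  | bbaaba => baaba => aaba => a
  | bba => ba => a

ab->; aba->; ba->a; bab->aa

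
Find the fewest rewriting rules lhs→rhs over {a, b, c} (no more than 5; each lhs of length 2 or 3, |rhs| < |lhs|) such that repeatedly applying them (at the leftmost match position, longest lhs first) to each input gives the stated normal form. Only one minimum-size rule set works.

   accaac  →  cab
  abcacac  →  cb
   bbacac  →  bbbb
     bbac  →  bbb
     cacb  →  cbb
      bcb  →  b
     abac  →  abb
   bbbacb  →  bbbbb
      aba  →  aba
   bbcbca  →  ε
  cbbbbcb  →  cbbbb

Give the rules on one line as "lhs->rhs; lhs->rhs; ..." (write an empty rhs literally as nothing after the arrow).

  | accaac => caac => cab
  | abcacac => accac => cac => cb
  | bbacac => bbbac => bbbb
  | bbac => bbb

ac->b; acc->c; bc->; bca->c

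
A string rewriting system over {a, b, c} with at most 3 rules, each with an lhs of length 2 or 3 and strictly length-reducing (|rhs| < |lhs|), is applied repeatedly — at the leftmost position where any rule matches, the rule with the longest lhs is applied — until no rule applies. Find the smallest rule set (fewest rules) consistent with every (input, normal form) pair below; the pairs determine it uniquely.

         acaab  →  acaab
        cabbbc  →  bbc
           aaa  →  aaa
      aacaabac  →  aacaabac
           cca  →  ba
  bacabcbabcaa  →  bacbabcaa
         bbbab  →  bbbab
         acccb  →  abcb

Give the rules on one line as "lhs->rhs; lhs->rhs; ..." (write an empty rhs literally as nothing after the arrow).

  | acaab
  | cabbbc => bbc
  | aaa
  | aacaabac

cab->; cc->b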